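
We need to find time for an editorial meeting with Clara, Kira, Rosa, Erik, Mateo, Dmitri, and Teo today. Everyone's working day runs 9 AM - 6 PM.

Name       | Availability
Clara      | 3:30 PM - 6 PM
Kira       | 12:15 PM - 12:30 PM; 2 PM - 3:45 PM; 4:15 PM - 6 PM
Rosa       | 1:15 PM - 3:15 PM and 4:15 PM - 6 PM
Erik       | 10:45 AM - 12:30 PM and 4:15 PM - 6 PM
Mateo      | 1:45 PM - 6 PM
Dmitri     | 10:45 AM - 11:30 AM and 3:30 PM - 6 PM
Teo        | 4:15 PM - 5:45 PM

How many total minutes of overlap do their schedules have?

Clara ∩ Kira: 15:30-15:45, 16:15-18:00.
Clara ∩ Kira ∩ Rosa: 16:15-18:00.
Clara ∩ Kira ∩ Rosa ∩ Erik: 16:15-18:00.
Clara ∩ Kira ∩ Rosa ∩ Erik ∩ Mateo: 16:15-18:00.
Clara ∩ Kira ∩ Rosa ∩ Erik ∩ Mateo ∩ Dmitri: 16:15-18:00.
Clara ∩ Kira ∩ Rosa ∩ Erik ∩ Mateo ∩ Dmitri ∩ Teo: 16:15-17:45.
Those are the intersection windows.
That's a single block of 90 minutes.

90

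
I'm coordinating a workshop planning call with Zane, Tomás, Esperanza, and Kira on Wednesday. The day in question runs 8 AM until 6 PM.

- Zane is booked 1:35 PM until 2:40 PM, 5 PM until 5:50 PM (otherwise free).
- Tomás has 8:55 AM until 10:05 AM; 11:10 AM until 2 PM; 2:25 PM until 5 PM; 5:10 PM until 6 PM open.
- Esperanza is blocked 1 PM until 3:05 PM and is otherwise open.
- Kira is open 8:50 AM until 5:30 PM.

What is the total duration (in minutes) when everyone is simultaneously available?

Zane free: 08:00-13:35, 14:40-17:00, 17:50-18:00 (invert busy blocks within the working day).
Tomás free: 08:55-10:05, 11:10-14:00, 14:25-17:00, 17:10-18:00.
Esperanza free: 08:00-13:00, 15:05-18:00 (invert busy blocks within the working day).
Kira free: 08:50-17:30.
Zane ∩ Tomás: 08:55-10:05, 11:10-13:35, 14:40-17:00, 17:50-18:00.
Zane ∩ Tomás ∩ Esperanza: 08:55-10:05, 11:10-13:00, 15:05-17:00, 17:50-18:00.
Zane ∩ Tomás ∩ Esperanza ∩ Kira: 08:55-10:05, 11:10-13:00, 15:05-17:00.
Summing the common windows: 70 + 110 + 115 = 295 minutes.

295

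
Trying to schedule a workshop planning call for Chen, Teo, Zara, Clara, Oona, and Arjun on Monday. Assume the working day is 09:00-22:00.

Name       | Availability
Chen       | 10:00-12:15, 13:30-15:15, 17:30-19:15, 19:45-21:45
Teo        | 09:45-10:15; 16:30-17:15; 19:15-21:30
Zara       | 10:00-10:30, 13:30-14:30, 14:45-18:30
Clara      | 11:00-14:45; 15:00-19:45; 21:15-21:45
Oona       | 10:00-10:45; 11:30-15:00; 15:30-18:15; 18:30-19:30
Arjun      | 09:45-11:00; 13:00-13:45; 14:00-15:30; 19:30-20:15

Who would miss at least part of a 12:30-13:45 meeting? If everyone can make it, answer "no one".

Arjun, Chen, Teo, Zara

Chen: not fully free for 12:30-13:45. Teo: not fully free for 12:30-13:45. Zara: not fully free for 12:30-13:45. Clara: free for 12:30-13:45. Oona: free for 12:30-13:45. Arjun: not fully free for 12:30-13:45.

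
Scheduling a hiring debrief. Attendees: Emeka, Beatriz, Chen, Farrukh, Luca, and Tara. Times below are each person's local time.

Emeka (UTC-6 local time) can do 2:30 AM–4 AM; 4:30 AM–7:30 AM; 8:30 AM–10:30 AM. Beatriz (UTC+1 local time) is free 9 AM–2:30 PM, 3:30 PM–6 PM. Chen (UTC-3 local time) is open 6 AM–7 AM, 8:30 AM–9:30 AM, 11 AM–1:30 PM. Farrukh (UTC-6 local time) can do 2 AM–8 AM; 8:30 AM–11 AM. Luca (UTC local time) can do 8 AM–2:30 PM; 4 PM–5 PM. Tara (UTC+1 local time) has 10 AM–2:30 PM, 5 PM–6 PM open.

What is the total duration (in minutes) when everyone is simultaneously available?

150

Emeka in UTC: 08:30-10:00, 10:30-13:30, 14:30-16:30 (add 6h to convert from UTC-6).
Beatriz in UTC: 08:00-13:30, 14:30-17:00 (subtract 1h to convert from UTC+1).
Chen in UTC: 09:00-10:00, 11:30-12:30, 14:00-16:30 (add 3h to convert from UTC-3).
Farrukh in UTC: 08:00-14:00, 14:30-17:00 (add 6h to convert from UTC-6).
Luca in UTC: 08:00-14:30, 16:00-17:00.
Tara in UTC: 09:00-13:30, 16:00-17:00 (subtract 1h to convert from UTC+1).
Emeka ∩ Beatriz: 08:30-10:00, 10:30-13:30, 14:30-16:30.
Emeka ∩ Beatriz ∩ Chen: 09:00-10:00, 11:30-12:30, 14:30-16:30.
Emeka ∩ Beatriz ∩ Chen ∩ Farrukh: 09:00-10:00, 11:30-12:30, 14:30-16:30.
Emeka ∩ Beatriz ∩ Chen ∩ Farrukh ∩ Luca: 09:00-10:00, 11:30-12:30, 16:00-16:30.
Emeka ∩ Beatriz ∩ Chen ∩ Farrukh ∩ Luca ∩ Tara: 09:00-10:00, 11:30-12:30, 16:00-16:30.
So the common availability across everyone is 09:00-10:00, 11:30-12:30, 16:00-16:30.
Summing the common windows: 60 + 60 + 30 = 150 minutes.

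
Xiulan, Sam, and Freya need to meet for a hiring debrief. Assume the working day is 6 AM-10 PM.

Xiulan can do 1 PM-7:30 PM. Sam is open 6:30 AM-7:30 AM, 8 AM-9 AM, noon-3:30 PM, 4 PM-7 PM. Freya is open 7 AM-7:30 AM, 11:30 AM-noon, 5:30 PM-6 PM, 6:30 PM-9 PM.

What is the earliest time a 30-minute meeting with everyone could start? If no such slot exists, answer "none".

Xiulan ∩ Sam: 13:00-15:30, 16:00-19:00.
Xiulan ∩ Sam ∩ Freya: 17:30-18:00, 18:30-19:00.
The first common window of at least 30 minutes is 17:30-18:00, so the earliest start is 17:30.

17:30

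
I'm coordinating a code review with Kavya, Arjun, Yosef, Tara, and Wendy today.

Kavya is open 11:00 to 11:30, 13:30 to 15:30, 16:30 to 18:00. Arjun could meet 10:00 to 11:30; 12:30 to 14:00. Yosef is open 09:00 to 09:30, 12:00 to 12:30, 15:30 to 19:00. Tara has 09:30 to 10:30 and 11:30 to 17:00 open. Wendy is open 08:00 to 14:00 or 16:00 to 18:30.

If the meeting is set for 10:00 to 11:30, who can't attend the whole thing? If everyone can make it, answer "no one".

Kavya, Tara, Yosef

Kavya: not fully free for 10:00-11:30. Arjun: free for 10:00-11:30. Yosef: not fully free for 10:00-11:30. Tara: not fully free for 10:00-11:30. Wendy: free for 10:00-11:30.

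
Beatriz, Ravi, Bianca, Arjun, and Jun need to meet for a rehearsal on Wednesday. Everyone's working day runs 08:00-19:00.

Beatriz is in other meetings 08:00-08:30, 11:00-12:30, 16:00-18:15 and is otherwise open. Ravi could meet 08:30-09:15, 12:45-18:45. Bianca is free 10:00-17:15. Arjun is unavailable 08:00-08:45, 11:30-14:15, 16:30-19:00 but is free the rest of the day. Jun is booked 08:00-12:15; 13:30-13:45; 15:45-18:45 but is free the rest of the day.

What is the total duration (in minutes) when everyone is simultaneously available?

90

Beatriz free: 08:30-11:00, 12:30-16:00, 18:15-19:00 (invert busy blocks within the working day).
Ravi free: 08:30-09:15, 12:45-18:45.
Bianca free: 10:00-17:15.
Arjun free: 08:45-11:30, 14:15-16:30 (invert busy blocks within the working day).
Jun free: 12:15-13:30, 13:45-15:45, 18:45-19:00 (invert busy blocks within the working day).
Beatriz ∩ Ravi: 08:30-09:15, 12:45-16:00, 18:15-18:45.
Beatriz ∩ Ravi ∩ Bianca: 12:45-16:00.
Beatriz ∩ Ravi ∩ Bianca ∩ Arjun: 14:15-16:00.
Beatriz ∩ Ravi ∩ Bianca ∩ Arjun ∩ Jun: 14:15-15:45.
That's a single block of 90 minutes.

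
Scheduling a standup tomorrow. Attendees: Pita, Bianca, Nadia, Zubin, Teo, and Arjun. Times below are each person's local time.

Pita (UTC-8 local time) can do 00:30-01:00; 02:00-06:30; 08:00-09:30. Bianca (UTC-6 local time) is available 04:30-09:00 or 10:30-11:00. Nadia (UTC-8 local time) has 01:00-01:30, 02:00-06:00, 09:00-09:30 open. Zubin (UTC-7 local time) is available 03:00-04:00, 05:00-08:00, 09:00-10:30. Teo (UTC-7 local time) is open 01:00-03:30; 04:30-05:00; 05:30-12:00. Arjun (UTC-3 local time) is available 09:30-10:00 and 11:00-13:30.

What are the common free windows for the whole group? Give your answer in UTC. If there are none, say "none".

12:30-13:00

Pita in UTC: 08:30-09:00, 10:00-14:30, 16:00-17:30 (add 8h to convert from UTC-8).
Bianca in UTC: 10:30-15:00, 16:30-17:00 (add 6h to convert from UTC-6).
Nadia in UTC: 09:00-09:30, 10:00-14:00, 17:00-17:30 (add 8h to convert from UTC-8).
Zubin in UTC: 10:00-11:00, 12:00-15:00, 16:00-17:30 (add 7h to convert from UTC-7).
Teo in UTC: 08:00-10:30, 11:30-12:00, 12:30-19:00 (add 7h to convert from UTC-7).
Arjun in UTC: 12:30-13:00, 14:00-16:30 (add 3h to convert from UTC-3).
Pita ∩ Bianca: 10:30-14:30, 16:30-17:00.
Pita ∩ Bianca ∩ Nadia: 10:30-14:00.
Pita ∩ Bianca ∩ Nadia ∩ Zubin: 10:30-11:00, 12:00-14:00.
Pita ∩ Bianca ∩ Nadia ∩ Zubin ∩ Teo: 12:30-14:00.
Pita ∩ Bianca ∩ Nadia ∩ Zubin ∩ Teo ∩ Arjun: 12:30-13:00.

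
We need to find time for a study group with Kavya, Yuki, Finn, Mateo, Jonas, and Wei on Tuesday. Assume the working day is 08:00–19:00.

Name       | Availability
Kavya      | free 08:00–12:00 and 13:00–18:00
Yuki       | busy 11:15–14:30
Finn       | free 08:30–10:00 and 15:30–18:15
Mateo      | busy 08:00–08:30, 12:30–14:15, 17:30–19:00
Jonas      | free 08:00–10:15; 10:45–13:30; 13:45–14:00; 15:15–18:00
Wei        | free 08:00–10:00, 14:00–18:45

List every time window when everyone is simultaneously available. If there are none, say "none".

08:30-10:00, 15:30-17:30

Kavya free: 08:00-12:00, 13:00-18:00.
Yuki free: 08:00-11:15, 14:30-19:00 (invert busy blocks within the working day).
Finn free: 08:30-10:00, 15:30-18:15.
Mateo free: 08:30-12:30, 14:15-17:30 (invert busy blocks within the working day).
Jonas free: 08:00-10:15, 10:45-13:30, 13:45-14:00, 15:15-18:00.
Wei free: 08:00-10:00, 14:00-18:45.
Kavya ∩ Yuki: 08:00-11:15, 14:30-18:00.
Kavya ∩ Yuki ∩ Finn: 08:30-10:00, 15:30-18:00.
Kavya ∩ Yuki ∩ Finn ∩ Mateo: 08:30-10:00, 15:30-17:30.
Kavya ∩ Yuki ∩ Finn ∩ Mateo ∩ Jonas: 08:30-10:00, 15:30-17:30.
Kavya ∩ Yuki ∩ Finn ∩ Mateo ∩ Jonas ∩ Wei: 08:30-10:00, 15:30-17:30.
So the common availability across everyone is 08:30-10:00, 15:30-17:30.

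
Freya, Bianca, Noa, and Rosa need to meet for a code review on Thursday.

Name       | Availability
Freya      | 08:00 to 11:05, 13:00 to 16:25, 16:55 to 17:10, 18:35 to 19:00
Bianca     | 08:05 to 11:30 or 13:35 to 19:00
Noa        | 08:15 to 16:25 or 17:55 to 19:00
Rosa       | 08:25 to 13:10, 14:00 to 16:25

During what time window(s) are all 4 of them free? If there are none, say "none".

08:25-11:05, 14:00-16:25

Freya ∩ Bianca: 08:05-11:05, 13:35-16:25, 16:55-17:10, 18:35-19:00.
Freya ∩ Bianca ∩ Noa: 08:15-11:05, 13:35-16:25, 18:35-19:00.
Freya ∩ Bianca ∩ Noa ∩ Rosa: 08:25-11:05, 14:00-16:25.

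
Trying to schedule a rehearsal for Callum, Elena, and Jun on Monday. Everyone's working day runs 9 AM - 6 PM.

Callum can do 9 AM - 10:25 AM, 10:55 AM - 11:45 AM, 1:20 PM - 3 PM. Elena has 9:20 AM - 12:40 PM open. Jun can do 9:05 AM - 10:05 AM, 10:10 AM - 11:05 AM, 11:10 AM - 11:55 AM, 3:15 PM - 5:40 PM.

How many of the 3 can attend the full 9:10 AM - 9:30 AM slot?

Callum and Jun can make the full 09:10-09:30 slot — that's 2.

2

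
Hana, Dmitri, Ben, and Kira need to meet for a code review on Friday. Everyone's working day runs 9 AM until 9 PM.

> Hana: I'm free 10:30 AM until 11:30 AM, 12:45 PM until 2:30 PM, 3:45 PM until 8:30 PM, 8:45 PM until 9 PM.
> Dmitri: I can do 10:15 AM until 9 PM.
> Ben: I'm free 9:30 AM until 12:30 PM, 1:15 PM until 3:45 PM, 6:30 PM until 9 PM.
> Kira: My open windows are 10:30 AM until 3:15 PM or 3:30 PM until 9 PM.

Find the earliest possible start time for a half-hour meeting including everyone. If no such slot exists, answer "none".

10:30

Hana ∩ Dmitri: 10:30-11:30, 12:45-14:30, 15:45-20:30, 20:45-21:00.
Hana ∩ Dmitri ∩ Ben: 10:30-11:30, 13:15-14:30, 18:30-20:30, 20:45-21:00.
Hana ∩ Dmitri ∩ Ben ∩ Kira: 10:30-11:30, 13:15-14:30, 18:30-20:30, 20:45-21:00.
So the common availability across everyone is 10:30-11:30, 13:15-14:30, 18:30-20:30, 20:45-21:00.
The first common window of at least 30 minutes is 10:30-11:30, so the earliest start is 10:30.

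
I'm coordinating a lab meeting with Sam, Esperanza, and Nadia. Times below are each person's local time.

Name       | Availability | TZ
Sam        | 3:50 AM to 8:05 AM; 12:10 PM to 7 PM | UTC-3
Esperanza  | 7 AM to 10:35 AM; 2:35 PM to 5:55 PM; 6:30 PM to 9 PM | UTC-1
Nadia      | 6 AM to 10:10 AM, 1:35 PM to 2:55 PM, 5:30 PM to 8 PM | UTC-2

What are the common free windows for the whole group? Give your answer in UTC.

08:00-11:05, 15:35-16:55, 19:30-22:00

Sam in UTC: 06:50-11:05, 15:10-22:00 (add 3h to convert from UTC-3).
Esperanza in UTC: 08:00-11:35, 15:35-18:55, 19:30-22:00 (add 1h to convert from UTC-1).
Nadia in UTC: 08:00-12:10, 15:35-16:55, 19:30-22:00 (add 2h to convert from UTC-2).
Sam ∩ Esperanza: 08:00-11:05, 15:35-18:55, 19:30-22:00.
Sam ∩ Esperanza ∩ Nadia: 08:00-11:05, 15:35-16:55, 19:30-22:00.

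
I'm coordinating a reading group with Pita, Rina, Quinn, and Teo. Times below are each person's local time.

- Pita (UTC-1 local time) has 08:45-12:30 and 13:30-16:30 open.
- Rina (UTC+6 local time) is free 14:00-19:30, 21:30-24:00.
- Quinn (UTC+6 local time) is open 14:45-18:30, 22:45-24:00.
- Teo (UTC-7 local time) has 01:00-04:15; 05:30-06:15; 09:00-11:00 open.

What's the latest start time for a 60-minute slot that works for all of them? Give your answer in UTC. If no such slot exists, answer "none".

Pita in UTC: 09:45-13:30, 14:30-17:30 (add 1h to convert from UTC-1).
Rina in UTC: 08:00-13:30, 15:30-18:00 (subtract 6h to convert from UTC+6).
Quinn in UTC: 08:45-12:30, 16:45-18:00 (subtract 6h to convert from UTC+6).
Teo in UTC: 08:00-11:15, 12:30-13:15, 16:00-18:00 (add 7h to convert from UTC-7).
Pita ∩ Rina: 09:45-13:30, 15:30-17:30.
Pita ∩ Rina ∩ Quinn: 09:45-12:30, 16:45-17:30.
Pita ∩ Rina ∩ Quinn ∩ Teo: 09:45-11:15, 16:45-17:30.
So the common availability across everyone is 09:45-11:15, 16:45-17:30.
The last common window of at least 60 minutes is 09:45-11:15; a 60-minute meeting can start as late as 10:15 and still end by 11:15.

10:15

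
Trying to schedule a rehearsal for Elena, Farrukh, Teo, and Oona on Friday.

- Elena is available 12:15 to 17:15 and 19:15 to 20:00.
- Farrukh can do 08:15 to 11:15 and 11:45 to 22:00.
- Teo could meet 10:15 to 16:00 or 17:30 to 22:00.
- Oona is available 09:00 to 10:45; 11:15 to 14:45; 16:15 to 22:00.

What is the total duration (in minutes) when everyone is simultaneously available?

Elena ∩ Farrukh: 12:15-17:15, 19:15-20:00.
Elena ∩ Farrukh ∩ Teo: 12:15-16:00, 19:15-20:00.
Elena ∩ Farrukh ∩ Teo ∩ Oona: 12:15-14:45, 19:15-20:00.
Summing the common windows: 150 + 45 = 195 minutes.

195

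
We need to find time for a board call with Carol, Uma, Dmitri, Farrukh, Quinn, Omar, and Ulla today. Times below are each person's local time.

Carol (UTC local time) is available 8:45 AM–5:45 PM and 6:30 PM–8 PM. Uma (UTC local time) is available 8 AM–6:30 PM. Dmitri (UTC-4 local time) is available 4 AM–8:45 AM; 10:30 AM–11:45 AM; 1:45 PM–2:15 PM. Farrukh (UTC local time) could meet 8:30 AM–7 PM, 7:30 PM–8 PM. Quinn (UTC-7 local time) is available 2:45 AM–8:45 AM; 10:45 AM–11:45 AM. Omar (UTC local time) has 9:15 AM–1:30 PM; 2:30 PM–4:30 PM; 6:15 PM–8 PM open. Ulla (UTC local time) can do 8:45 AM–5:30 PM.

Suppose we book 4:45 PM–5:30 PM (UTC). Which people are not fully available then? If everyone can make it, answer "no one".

Carol in UTC: 08:45-17:45, 18:30-20:00.
Uma in UTC: 08:00-18:30.
Dmitri in UTC: 08:00-12:45, 14:30-15:45, 17:45-18:15 (add 4h to convert from UTC-4).
Farrukh in UTC: 08:30-19:00, 19:30-20:00.
Quinn in UTC: 09:45-15:45, 17:45-18:45 (add 7h to convert from UTC-7).
Omar in UTC: 09:15-13:30, 14:30-16:30, 18:15-20:00.
Ulla in UTC: 08:45-17:30.
Carol: free for 16:45-17:30. Uma: free for 16:45-17:30. Dmitri: not fully free for 16:45-17:30. Farrukh: free for 16:45-17:30. Quinn: not fully free for 16:45-17:30. Omar: not fully free for 16:45-17:30. Ulla: free for 16:45-17:30.

Dmitri, Omar, Quinn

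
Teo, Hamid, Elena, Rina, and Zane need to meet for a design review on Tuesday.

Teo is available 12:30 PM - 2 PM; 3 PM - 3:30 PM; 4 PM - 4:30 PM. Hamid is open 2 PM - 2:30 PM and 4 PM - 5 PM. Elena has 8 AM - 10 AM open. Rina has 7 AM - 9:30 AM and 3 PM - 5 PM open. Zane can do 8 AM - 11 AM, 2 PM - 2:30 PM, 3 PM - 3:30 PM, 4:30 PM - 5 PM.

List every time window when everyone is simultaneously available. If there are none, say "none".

Teo ∩ Hamid: 16:00-16:30.
Teo ∩ Hamid ∩ Elena: ∅.
Teo ∩ Hamid ∩ Elena ∩ Rina: ∅.
Teo ∩ Hamid ∩ Elena ∩ Rina ∩ Zane: ∅.
There is no time when everyone is free.

none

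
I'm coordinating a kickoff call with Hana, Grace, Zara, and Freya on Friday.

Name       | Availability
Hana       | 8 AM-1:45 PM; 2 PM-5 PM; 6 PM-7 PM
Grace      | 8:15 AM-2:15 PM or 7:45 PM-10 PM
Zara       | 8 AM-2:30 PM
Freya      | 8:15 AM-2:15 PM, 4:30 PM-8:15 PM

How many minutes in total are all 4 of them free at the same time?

Hana ∩ Grace: 08:15-13:45, 14:00-14:15.
Hana ∩ Grace ∩ Zara: 08:15-13:45, 14:00-14:15.
Hana ∩ Grace ∩ Zara ∩ Freya: 08:15-13:45, 14:00-14:15.
Summing the common windows: 330 + 15 = 345 minutes.

345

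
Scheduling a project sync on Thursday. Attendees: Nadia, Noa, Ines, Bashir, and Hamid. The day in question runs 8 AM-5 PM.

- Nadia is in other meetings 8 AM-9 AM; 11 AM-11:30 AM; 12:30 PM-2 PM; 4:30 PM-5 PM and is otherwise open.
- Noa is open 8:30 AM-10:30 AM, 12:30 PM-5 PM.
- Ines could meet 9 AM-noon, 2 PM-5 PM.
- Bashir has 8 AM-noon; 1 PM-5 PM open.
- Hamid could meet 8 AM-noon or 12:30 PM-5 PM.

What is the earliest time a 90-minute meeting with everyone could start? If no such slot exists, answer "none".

09:00

Nadia free: 09:00-11:00, 11:30-12:30, 14:00-16:30 (invert busy blocks within the working day).
Noa free: 08:30-10:30, 12:30-17:00.
Ines free: 09:00-12:00, 14:00-17:00.
Bashir free: 08:00-12:00, 13:00-17:00.
Hamid free: 08:00-12:00, 12:30-17:00.
Nadia ∩ Noa: 09:00-10:30, 14:00-16:30.
Nadia ∩ Noa ∩ Ines: 09:00-10:30, 14:00-16:30.
Nadia ∩ Noa ∩ Ines ∩ Bashir: 09:00-10:30, 14:00-16:30.
Nadia ∩ Noa ∩ Ines ∩ Bashir ∩ Hamid: 09:00-10:30, 14:00-16:30.
The first common window of at least 90 minutes is 09:00-10:30, so the earliest start is 09:00.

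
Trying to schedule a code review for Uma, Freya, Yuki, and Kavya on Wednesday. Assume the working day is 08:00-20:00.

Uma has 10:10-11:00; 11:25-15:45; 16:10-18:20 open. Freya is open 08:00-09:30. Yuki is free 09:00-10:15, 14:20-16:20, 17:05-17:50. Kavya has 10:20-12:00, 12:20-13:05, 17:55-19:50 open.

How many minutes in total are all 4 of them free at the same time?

0

Uma ∩ Freya: ∅.
Uma ∩ Freya ∩ Yuki: ∅.
Uma ∩ Freya ∩ Yuki ∩ Kavya: ∅.
There is no time when everyone is free.
There is no common window, so the total is 0 minutes.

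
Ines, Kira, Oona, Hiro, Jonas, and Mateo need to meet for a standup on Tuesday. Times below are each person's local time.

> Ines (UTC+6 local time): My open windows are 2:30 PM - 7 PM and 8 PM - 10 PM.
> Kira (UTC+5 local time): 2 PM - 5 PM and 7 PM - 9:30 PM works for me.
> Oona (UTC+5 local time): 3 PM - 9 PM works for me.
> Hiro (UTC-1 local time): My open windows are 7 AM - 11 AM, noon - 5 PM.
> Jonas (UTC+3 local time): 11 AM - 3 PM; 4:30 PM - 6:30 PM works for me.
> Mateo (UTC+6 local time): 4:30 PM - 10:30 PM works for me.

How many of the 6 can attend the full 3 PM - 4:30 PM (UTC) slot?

Ines in UTC: 08:30-13:00, 14:00-16:00 (subtract 6h to convert from UTC+6).
Kira in UTC: 09:00-12:00, 14:00-16:30 (subtract 5h to convert from UTC+5).
Oona in UTC: 10:00-16:00 (subtract 5h to convert from UTC+5).
Hiro in UTC: 08:00-12:00, 13:00-18:00 (add 1h to convert from UTC-1).
Jonas in UTC: 08:00-12:00, 13:30-15:30 (subtract 3h to convert from UTC+3).
Mateo in UTC: 10:30-16:30 (subtract 6h to convert from UTC+6).
Kira, Hiro, and Mateo can make the full 15:00-16:30 slot — that's 3.

3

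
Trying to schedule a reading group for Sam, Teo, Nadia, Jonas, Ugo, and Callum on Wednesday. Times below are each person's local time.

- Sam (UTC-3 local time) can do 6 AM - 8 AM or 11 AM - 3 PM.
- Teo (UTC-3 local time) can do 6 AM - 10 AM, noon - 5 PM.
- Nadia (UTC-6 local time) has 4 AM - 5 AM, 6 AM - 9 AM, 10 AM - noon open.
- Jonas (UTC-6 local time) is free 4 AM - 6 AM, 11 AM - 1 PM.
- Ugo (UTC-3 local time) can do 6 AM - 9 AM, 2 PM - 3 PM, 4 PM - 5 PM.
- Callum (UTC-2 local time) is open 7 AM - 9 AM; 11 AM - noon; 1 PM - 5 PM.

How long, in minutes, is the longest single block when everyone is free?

60

Sam in UTC: 09:00-11:00, 14:00-18:00 (add 3h to convert from UTC-3).
Teo in UTC: 09:00-13:00, 15:00-20:00 (add 3h to convert from UTC-3).
Nadia in UTC: 10:00-11:00, 12:00-15:00, 16:00-18:00 (add 6h to convert from UTC-6).
Jonas in UTC: 10:00-12:00, 17:00-19:00 (add 6h to convert from UTC-6).
Ugo in UTC: 09:00-12:00, 17:00-18:00, 19:00-20:00 (add 3h to convert from UTC-3).
Callum in UTC: 09:00-11:00, 13:00-14:00, 15:00-19:00 (add 2h to convert from UTC-2).
Sam ∩ Teo: 09:00-11:00, 15:00-18:00.
Sam ∩ Teo ∩ Nadia: 10:00-11:00, 16:00-18:00.
Sam ∩ Teo ∩ Nadia ∩ Jonas: 10:00-11:00, 17:00-18:00.
Sam ∩ Teo ∩ Nadia ∩ Jonas ∩ Ugo: 10:00-11:00, 17:00-18:00.
Sam ∩ Teo ∩ Nadia ∩ Jonas ∩ Ugo ∩ Callum: 10:00-11:00, 17:00-18:00.
The longest is 10:00-11:00 at 60 minutes.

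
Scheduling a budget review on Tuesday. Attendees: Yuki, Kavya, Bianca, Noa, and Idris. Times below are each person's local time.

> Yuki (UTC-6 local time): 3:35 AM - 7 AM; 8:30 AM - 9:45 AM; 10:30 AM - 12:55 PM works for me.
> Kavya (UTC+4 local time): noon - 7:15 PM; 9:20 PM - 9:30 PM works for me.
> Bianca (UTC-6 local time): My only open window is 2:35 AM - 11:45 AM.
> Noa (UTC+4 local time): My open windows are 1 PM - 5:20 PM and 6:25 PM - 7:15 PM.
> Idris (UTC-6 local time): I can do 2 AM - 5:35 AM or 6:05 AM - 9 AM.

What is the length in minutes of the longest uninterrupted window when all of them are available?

Yuki in UTC: 09:35-13:00, 14:30-15:45, 16:30-18:55 (add 6h to convert from UTC-6).
Kavya in UTC: 08:00-15:15, 17:20-17:30 (subtract 4h to convert from UTC+4).
Bianca in UTC: 08:35-17:45 (add 6h to convert from UTC-6).
Noa in UTC: 09:00-13:20, 14:25-15:15 (subtract 4h to convert from UTC+4).
Idris in UTC: 08:00-11:35, 12:05-15:00 (add 6h to convert from UTC-6).
Yuki ∩ Kavya: 09:35-13:00, 14:30-15:15, 17:20-17:30.
Yuki ∩ Kavya ∩ Bianca: 09:35-13:00, 14:30-15:15, 17:20-17:30.
Yuki ∩ Kavya ∩ Bianca ∩ Noa: 09:35-13:00, 14:30-15:15.
Yuki ∩ Kavya ∩ Bianca ∩ Noa ∩ Idris: 09:35-11:35, 12:05-13:00, 14:30-15:00.
Those are the intersection windows.
The longest is 09:35-11:35 at 120 minutes.

120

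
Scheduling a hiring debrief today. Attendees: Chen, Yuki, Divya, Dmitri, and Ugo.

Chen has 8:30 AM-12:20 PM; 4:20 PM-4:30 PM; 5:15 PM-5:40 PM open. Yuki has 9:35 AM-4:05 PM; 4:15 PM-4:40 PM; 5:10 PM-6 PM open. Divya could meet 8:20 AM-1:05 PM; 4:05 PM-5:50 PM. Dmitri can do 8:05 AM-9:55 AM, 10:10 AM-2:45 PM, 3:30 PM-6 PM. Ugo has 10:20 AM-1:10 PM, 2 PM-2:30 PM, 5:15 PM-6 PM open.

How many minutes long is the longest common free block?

Chen ∩ Yuki: 09:35-12:20, 16:20-16:30, 17:15-17:40.
Chen ∩ Yuki ∩ Divya: 09:35-12:20, 16:20-16:30, 17:15-17:40.
Chen ∩ Yuki ∩ Divya ∩ Dmitri: 09:35-09:55, 10:10-12:20, 16:20-16:30, 17:15-17:40.
Chen ∩ Yuki ∩ Divya ∩ Dmitri ∩ Ugo: 10:20-12:20, 17:15-17:40.
Those are the intersection windows.
The longest is 10:20-12:20 at 120 minutes.

120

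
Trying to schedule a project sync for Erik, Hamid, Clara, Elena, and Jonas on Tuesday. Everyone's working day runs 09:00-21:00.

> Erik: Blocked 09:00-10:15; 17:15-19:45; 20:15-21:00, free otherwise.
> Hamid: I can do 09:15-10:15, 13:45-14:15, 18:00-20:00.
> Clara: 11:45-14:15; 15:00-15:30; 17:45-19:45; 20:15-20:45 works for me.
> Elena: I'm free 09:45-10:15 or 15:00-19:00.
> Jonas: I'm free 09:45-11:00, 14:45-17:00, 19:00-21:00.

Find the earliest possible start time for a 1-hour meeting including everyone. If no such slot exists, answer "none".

Erik free: 10:15-17:15, 19:45-20:15 (invert busy blocks within the working day).
Hamid free: 09:15-10:15, 13:45-14:15, 18:00-20:00.
Clara free: 11:45-14:15, 15:00-15:30, 17:45-19:45, 20:15-20:45.
Elena free: 09:45-10:15, 15:00-19:00.
Jonas free: 09:45-11:00, 14:45-17:00, 19:00-21:00.
Erik ∩ Hamid: 13:45-14:15, 19:45-20:00.
Erik ∩ Hamid ∩ Clara: 13:45-14:15.
Erik ∩ Hamid ∩ Clara ∩ Elena: ∅.
Erik ∩ Hamid ∩ Clara ∩ Elena ∩ Jonas: ∅.
There is no time when everyone is free.
No common window is at least 60 minutes long.

none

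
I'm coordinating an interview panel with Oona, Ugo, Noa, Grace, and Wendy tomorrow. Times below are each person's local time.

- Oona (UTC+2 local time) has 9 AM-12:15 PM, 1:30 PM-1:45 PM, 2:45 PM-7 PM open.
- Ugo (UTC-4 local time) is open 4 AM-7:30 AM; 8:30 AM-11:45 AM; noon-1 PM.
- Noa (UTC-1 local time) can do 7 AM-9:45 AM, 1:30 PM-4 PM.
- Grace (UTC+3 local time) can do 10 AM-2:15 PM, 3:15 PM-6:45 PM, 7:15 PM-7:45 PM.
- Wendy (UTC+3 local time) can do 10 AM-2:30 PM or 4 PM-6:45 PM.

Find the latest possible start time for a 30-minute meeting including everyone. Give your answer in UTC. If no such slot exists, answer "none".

15:15

Oona in UTC: 07:00-10:15, 11:30-11:45, 12:45-17:00 (subtract 2h to convert from UTC+2).
Ugo in UTC: 08:00-11:30, 12:30-15:45, 16:00-17:00 (add 4h to convert from UTC-4).
Noa in UTC: 08:00-10:45, 14:30-17:00 (add 1h to convert from UTC-1).
Grace in UTC: 07:00-11:15, 12:15-15:45, 16:15-16:45 (subtract 3h to convert from UTC+3).
Wendy in UTC: 07:00-11:30, 13:00-15:45 (subtract 3h to convert from UTC+3).
Oona ∩ Ugo: 08:00-10:15, 12:45-15:45, 16:00-17:00.
Oona ∩ Ugo ∩ Noa: 08:00-10:15, 14:30-15:45, 16:00-17:00.
Oona ∩ Ugo ∩ Noa ∩ Grace: 08:00-10:15, 14:30-15:45, 16:15-16:45.
Oona ∩ Ugo ∩ Noa ∩ Grace ∩ Wendy: 08:00-10:15, 14:30-15:45.
The last common window of at least 30 minutes is 14:30-15:45; a 30-minute meeting can start as late as 15:15 and still end by 15:45.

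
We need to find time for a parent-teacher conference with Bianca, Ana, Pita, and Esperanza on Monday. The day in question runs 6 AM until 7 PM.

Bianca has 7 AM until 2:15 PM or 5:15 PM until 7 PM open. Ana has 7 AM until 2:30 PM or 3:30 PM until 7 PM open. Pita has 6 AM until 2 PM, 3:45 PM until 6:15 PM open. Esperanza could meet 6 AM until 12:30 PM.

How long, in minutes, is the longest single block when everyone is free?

330

Bianca ∩ Ana: 07:00-14:15, 17:15-19:00.
Bianca ∩ Ana ∩ Pita: 07:00-14:00, 17:15-18:15.
Bianca ∩ Ana ∩ Pita ∩ Esperanza: 07:00-12:30.
So the common availability across everyone is 07:00-12:30.
The longest is 07:00-12:30 at 330 minutes.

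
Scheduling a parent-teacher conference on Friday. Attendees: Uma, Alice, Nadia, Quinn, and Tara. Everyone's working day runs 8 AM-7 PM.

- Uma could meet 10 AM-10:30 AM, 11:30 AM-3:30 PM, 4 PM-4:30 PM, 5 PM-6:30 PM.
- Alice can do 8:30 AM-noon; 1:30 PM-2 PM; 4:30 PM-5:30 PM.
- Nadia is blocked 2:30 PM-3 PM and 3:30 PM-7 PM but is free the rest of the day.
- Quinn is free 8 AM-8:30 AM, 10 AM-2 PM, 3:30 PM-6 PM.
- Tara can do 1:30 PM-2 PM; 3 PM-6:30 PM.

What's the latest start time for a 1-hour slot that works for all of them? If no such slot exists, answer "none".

none

Uma free: 10:00-10:30, 11:30-15:30, 16:00-16:30, 17:00-18:30.
Alice free: 08:30-12:00, 13:30-14:00, 16:30-17:30.
Nadia free: 08:00-14:30, 15:00-15:30 (invert busy blocks within the working day).
Quinn free: 08:00-08:30, 10:00-14:00, 15:30-18:00.
Tara free: 13:30-14:00, 15:00-18:30.
Uma ∩ Alice: 10:00-10:30, 11:30-12:00, 13:30-14:00, 17:00-17:30.
Uma ∩ Alice ∩ Nadia: 10:00-10:30, 11:30-12:00, 13:30-14:00.
Uma ∩ Alice ∩ Nadia ∩ Quinn: 10:00-10:30, 11:30-12:00, 13:30-14:00.
Uma ∩ Alice ∩ Nadia ∩ Quinn ∩ Tara: 13:30-14:00.
No common window is at least 60 minutes long.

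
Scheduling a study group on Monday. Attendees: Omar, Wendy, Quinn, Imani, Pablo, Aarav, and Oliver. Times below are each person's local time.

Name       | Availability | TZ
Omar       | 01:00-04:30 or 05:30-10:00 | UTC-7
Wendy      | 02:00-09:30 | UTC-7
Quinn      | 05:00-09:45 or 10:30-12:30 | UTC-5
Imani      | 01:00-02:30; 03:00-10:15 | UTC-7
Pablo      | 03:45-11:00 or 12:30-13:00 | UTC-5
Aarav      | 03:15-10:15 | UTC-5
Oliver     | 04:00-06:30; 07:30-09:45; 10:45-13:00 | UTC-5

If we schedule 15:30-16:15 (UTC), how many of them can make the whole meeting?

4

Omar in UTC: 08:00-11:30, 12:30-17:00 (add 7h to convert from UTC-7).
Wendy in UTC: 09:00-16:30 (add 7h to convert from UTC-7).
Quinn in UTC: 10:00-14:45, 15:30-17:30 (add 5h to convert from UTC-5).
Imani in UTC: 08:00-09:30, 10:00-17:15 (add 7h to convert from UTC-7).
Pablo in UTC: 08:45-16:00, 17:30-18:00 (add 5h to convert from UTC-5).
Aarav in UTC: 08:15-15:15 (add 5h to convert from UTC-5).
Oliver in UTC: 09:00-11:30, 12:30-14:45, 15:45-18:00 (add 5h to convert from UTC-5).
Omar, Wendy, Quinn, and Imani can make the full 15:30-16:15 slot — that's 4.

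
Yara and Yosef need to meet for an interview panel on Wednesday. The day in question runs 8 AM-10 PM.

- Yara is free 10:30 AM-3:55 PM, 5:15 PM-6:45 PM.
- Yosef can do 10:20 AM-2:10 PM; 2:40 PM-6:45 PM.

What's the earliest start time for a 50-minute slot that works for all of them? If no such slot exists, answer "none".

10:30

Yara ∩ Yosef: 10:30-14:10, 14:40-15:55, 17:15-18:45.
The first common window of at least 50 minutes is 10:30-14:10, so the earliest start is 10:30.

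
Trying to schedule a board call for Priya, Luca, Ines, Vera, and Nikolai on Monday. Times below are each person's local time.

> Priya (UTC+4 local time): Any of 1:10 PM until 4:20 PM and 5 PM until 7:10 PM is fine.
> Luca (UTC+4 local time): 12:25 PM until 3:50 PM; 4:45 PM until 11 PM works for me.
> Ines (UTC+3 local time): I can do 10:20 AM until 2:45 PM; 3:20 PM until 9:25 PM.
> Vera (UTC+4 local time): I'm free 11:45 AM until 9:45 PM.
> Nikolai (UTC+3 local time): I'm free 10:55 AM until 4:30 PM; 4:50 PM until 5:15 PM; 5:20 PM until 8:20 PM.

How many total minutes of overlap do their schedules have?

Priya in UTC: 09:10-12:20, 13:00-15:10 (subtract 4h to convert from UTC+4).
Luca in UTC: 08:25-11:50, 12:45-19:00 (subtract 4h to convert from UTC+4).
Ines in UTC: 07:20-11:45, 12:20-18:25 (subtract 3h to convert from UTC+3).
Vera in UTC: 07:45-17:45 (subtract 4h to convert from UTC+4).
Nikolai in UTC: 07:55-13:30, 13:50-14:15, 14:20-17:20 (subtract 3h to convert from UTC+3).
Priya ∩ Luca: 09:10-11:50, 13:00-15:10.
Priya ∩ Luca ∩ Ines: 09:10-11:45, 13:00-15:10.
Priya ∩ Luca ∩ Ines ∩ Vera: 09:10-11:45, 13:00-15:10.
Priya ∩ Luca ∩ Ines ∩ Vera ∩ Nikolai: 09:10-11:45, 13:00-13:30, 13:50-14:15, 14:20-15:10.
Those are the intersection windows.
Summing the common windows: 155 + 30 + 25 + 50 = 260 minutes.

260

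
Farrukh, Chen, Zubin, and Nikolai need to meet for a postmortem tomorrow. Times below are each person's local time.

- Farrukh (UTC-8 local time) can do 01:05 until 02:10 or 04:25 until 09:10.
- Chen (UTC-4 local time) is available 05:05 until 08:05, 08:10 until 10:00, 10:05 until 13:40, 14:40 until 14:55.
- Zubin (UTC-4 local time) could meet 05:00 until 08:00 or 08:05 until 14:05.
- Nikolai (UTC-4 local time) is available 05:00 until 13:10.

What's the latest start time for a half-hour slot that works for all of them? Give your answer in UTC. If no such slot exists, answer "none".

Farrukh in UTC: 09:05-10:10, 12:25-17:10 (add 8h to convert from UTC-8).
Chen in UTC: 09:05-12:05, 12:10-14:00, 14:05-17:40, 18:40-18:55 (add 4h to convert from UTC-4).
Zubin in UTC: 09:00-12:00, 12:05-18:05 (add 4h to convert from UTC-4).
Nikolai in UTC: 09:00-17:10 (add 4h to convert from UTC-4).
Farrukh ∩ Chen: 09:05-10:10, 12:25-14:00, 14:05-17:10.
Farrukh ∩ Chen ∩ Zubin: 09:05-10:10, 12:25-14:00, 14:05-17:10.
Farrukh ∩ Chen ∩ Zubin ∩ Nikolai: 09:05-10:10, 12:25-14:00, 14:05-17:10.
The last common window of at least 30 minutes is 14:05-17:10; a 30-minute meeting can start as late as 16:40 and still end by 17:10.

16:40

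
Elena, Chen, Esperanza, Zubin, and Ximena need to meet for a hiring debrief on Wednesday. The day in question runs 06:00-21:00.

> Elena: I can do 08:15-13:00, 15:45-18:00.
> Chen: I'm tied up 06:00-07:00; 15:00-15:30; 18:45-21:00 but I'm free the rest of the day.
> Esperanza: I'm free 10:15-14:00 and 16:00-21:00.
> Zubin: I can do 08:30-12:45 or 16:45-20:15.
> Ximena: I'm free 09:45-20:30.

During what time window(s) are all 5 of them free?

10:15-12:45, 16:45-18:00

Elena free: 08:15-13:00, 15:45-18:00.
Chen free: 07:00-15:00, 15:30-18:45 (invert busy blocks within the working day).
Esperanza free: 10:15-14:00, 16:00-21:00.
Zubin free: 08:30-12:45, 16:45-20:15.
Ximena free: 09:45-20:30.
Elena ∩ Chen: 08:15-13:00, 15:45-18:00.
Elena ∩ Chen ∩ Esperanza: 10:15-13:00, 16:00-18:00.
Elena ∩ Chen ∩ Esperanza ∩ Zubin: 10:15-12:45, 16:45-18:00.
Elena ∩ Chen ∩ Esperanza ∩ Zubin ∩ Ximena: 10:15-12:45, 16:45-18:00.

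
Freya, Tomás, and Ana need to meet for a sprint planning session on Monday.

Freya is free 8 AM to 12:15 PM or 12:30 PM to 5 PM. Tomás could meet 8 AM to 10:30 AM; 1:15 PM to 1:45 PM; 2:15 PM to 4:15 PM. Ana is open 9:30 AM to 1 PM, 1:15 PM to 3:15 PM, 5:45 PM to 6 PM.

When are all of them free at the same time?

09:30-10:30, 13:15-13:45, 14:15-15:15

Freya ∩ Tomás: 08:00-10:30, 13:15-13:45, 14:15-16:15.
Freya ∩ Tomás ∩ Ana: 09:30-10:30, 13:15-13:45, 14:15-15:15.
Those are the intersection windows.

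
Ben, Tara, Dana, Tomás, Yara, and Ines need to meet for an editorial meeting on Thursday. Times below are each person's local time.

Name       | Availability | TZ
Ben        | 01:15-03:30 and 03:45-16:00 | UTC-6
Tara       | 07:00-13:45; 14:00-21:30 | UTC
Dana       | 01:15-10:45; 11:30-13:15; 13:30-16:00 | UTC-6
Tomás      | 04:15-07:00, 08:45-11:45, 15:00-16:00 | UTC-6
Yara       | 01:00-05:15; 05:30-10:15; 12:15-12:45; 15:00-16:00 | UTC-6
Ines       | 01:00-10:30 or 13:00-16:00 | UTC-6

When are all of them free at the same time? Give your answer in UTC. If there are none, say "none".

Ben in UTC: 07:15-09:30, 09:45-22:00 (add 6h to convert from UTC-6).
Tara in UTC: 07:00-13:45, 14:00-21:30.
Dana in UTC: 07:15-16:45, 17:30-19:15, 19:30-22:00 (add 6h to convert from UTC-6).
Tomás in UTC: 10:15-13:00, 14:45-17:45, 21:00-22:00 (add 6h to convert from UTC-6).
Yara in UTC: 07:00-11:15, 11:30-16:15, 18:15-18:45, 21:00-22:00 (add 6h to convert from UTC-6).
Ines in UTC: 07:00-16:30, 19:00-22:00 (add 6h to convert from UTC-6).
Ben ∩ Tara: 07:15-09:30, 09:45-13:45, 14:00-21:30.
Ben ∩ Tara ∩ Dana: 07:15-09:30, 09:45-13:45, 14:00-16:45, 17:30-19:15, 19:30-21:30.
Ben ∩ Tara ∩ Dana ∩ Tomás: 10:15-13:00, 14:45-16:45, 17:30-17:45, 21:00-21:30.
Ben ∩ Tara ∩ Dana ∩ Tomás ∩ Yara: 10:15-11:15, 11:30-13:00, 14:45-16:15, 21:00-21:30.
Ben ∩ Tara ∩ Dana ∩ Tomás ∩ Yara ∩ Ines: 10:15-11:15, 11:30-13:00, 14:45-16:15, 21:00-21:30.

10:15-11:15, 11:30-13:00, 14:45-16:15, 21:00-21:30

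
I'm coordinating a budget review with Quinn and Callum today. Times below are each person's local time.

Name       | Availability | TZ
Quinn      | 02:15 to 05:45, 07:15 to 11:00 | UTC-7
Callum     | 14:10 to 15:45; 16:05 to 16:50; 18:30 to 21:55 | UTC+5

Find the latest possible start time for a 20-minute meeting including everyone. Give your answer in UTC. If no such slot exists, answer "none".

Quinn in UTC: 09:15-12:45, 14:15-18:00 (add 7h to convert from UTC-7).
Callum in UTC: 09:10-10:45, 11:05-11:50, 13:30-16:55 (subtract 5h to convert from UTC+5).
Quinn ∩ Callum: 09:15-10:45, 11:05-11:50, 14:15-16:55.
So the common availability across everyone is 09:15-10:45, 11:05-11:50, 14:15-16:55.
The last common window of at least 20 minutes is 14:15-16:55; a 20-minute meeting can start as late as 16:35 and still end by 16:55.

16:35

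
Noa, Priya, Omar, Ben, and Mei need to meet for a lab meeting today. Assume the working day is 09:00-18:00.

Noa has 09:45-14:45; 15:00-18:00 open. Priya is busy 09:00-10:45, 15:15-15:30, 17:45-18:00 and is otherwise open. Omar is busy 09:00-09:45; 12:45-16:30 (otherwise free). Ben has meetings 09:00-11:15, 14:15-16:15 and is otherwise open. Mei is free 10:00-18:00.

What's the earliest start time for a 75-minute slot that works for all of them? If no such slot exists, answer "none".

Noa free: 09:45-14:45, 15:00-18:00.
Priya free: 10:45-15:15, 15:30-17:45 (invert busy blocks within the working day).
Omar free: 09:45-12:45, 16:30-18:00 (invert busy blocks within the working day).
Ben free: 11:15-14:15, 16:15-18:00 (invert busy blocks within the working day).
Mei free: 10:00-18:00.
Noa ∩ Priya: 10:45-14:45, 15:00-15:15, 15:30-17:45.
Noa ∩ Priya ∩ Omar: 10:45-12:45, 16:30-17:45.
Noa ∩ Priya ∩ Omar ∩ Ben: 11:15-12:45, 16:30-17:45.
Noa ∩ Priya ∩ Omar ∩ Ben ∩ Mei: 11:15-12:45, 16:30-17:45.
The first common window of at least 75 minutes is 11:15-12:45, so the earliest start is 11:15.

11:15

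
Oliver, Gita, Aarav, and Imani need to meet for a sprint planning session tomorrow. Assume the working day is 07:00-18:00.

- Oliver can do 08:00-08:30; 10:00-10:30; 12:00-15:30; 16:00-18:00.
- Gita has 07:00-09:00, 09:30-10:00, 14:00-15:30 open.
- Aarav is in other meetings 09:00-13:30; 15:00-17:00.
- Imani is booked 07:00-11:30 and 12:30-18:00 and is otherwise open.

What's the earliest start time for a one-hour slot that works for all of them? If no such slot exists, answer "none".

Oliver free: 08:00-08:30, 10:00-10:30, 12:00-15:30, 16:00-18:00.
Gita free: 07:00-09:00, 09:30-10:00, 14:00-15:30.
Aarav free: 07:00-09:00, 13:30-15:00, 17:00-18:00 (invert busy blocks within the working day).
Imani free: 11:30-12:30 (invert busy blocks within the working day).
Oliver ∩ Gita: 08:00-08:30, 14:00-15:30.
Oliver ∩ Gita ∩ Aarav: 08:00-08:30, 14:00-15:00.
Oliver ∩ Gita ∩ Aarav ∩ Imani: ∅.
There is no time when everyone is free.
No common window is at least 60 minutes long.

none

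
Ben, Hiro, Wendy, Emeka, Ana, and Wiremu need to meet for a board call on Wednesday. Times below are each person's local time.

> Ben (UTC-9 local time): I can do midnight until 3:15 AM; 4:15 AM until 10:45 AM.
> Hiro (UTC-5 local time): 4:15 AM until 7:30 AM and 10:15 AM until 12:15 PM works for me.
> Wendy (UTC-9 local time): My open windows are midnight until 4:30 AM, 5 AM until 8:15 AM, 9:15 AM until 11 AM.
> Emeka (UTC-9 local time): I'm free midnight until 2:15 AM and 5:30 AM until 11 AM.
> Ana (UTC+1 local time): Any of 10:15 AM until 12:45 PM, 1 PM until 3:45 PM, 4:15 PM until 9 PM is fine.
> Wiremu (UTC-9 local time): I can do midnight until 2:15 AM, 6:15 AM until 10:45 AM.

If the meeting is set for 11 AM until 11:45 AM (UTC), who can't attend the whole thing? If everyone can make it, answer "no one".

Ben in UTC: 09:00-12:15, 13:15-19:45 (add 9h to convert from UTC-9).
Hiro in UTC: 09:15-12:30, 15:15-17:15 (add 5h to convert from UTC-5).
Wendy in UTC: 09:00-13:30, 14:00-17:15, 18:15-20:00 (add 9h to convert from UTC-9).
Emeka in UTC: 09:00-11:15, 14:30-20:00 (add 9h to convert from UTC-9).
Ana in UTC: 09:15-11:45, 12:00-14:45, 15:15-20:00 (subtract 1h to convert from UTC+1).
Wiremu in UTC: 09:00-11:15, 15:15-19:45 (add 9h to convert from UTC-9).
Ben: free for 11:00-11:45. Hiro: free for 11:00-11:45. Wendy: free for 11:00-11:45. Emeka: not fully free for 11:00-11:45. Ana: free for 11:00-11:45. Wiremu: not fully free for 11:00-11:45.

Emeka, Wiremu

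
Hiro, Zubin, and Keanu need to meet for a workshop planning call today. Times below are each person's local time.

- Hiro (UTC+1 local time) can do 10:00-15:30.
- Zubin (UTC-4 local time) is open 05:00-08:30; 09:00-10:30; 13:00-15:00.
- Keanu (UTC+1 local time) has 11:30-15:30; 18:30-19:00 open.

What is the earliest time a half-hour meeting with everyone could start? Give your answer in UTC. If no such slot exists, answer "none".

10:30

Hiro in UTC: 09:00-14:30 (subtract 1h to convert from UTC+1).
Zubin in UTC: 09:00-12:30, 13:00-14:30, 17:00-19:00 (add 4h to convert from UTC-4).
Keanu in UTC: 10:30-14:30, 17:30-18:00 (subtract 1h to convert from UTC+1).
Hiro ∩ Zubin: 09:00-12:30, 13:00-14:30.
Hiro ∩ Zubin ∩ Keanu: 10:30-12:30, 13:00-14:30.
The first common window of at least 30 minutes is 10:30-12:30, so the earliest start is 10:30.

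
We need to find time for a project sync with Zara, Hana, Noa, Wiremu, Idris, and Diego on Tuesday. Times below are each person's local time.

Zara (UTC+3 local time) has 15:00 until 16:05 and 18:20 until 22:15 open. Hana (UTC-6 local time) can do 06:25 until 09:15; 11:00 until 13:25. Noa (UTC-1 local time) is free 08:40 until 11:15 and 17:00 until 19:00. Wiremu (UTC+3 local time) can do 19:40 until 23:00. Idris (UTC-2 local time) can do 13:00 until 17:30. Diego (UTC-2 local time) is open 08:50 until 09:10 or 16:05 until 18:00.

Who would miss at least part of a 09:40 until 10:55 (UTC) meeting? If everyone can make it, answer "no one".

Diego, Hana, Idris, Wiremu, Zara

Zara in UTC: 12:00-13:05, 15:20-19:15 (subtract 3h to convert from UTC+3).
Hana in UTC: 12:25-15:15, 17:00-19:25 (add 6h to convert from UTC-6).
Noa in UTC: 09:40-12:15, 18:00-20:00 (add 1h to convert from UTC-1).
Wiremu in UTC: 16:40-20:00 (subtract 3h to convert from UTC+3).
Idris in UTC: 15:00-19:30 (add 2h to convert from UTC-2).
Diego in UTC: 10:50-11:10, 18:05-20:00 (add 2h to convert from UTC-2).
Zara: not fully free for 09:40-10:55. Hana: not fully free for 09:40-10:55. Noa: free for 09:40-10:55. Wiremu: not fully free for 09:40-10:55. Idris: not fully free for 09:40-10:55. Diego: not fully free for 09:40-10:55.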